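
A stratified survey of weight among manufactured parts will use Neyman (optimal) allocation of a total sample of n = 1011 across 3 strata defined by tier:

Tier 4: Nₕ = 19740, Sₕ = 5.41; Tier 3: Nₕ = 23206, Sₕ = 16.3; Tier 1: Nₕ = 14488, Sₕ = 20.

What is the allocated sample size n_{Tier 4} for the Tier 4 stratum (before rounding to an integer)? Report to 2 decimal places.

Neyman allocation: nₕ = n·NₕSₕ / Σⱼ NⱼSⱼ.
Σ NⱼSⱼ = 19740·5.41 + 23206·16.3 + 14488·20 = 774811.2.
n_{Tier 4} = 1011·19740·5.41 / 774811.2 = 139.35.

139.35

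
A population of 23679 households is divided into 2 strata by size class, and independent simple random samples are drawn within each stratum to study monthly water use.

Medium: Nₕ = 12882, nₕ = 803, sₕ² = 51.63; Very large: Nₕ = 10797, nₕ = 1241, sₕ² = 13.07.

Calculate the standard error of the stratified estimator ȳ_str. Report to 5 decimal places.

0.14065

Var(ȳ_str) = Σₕ Wₕ²(1 − fₕ)sₕ²/nₕ with Wₕ = Nₕ/N, N = 23679.
Medium: Wₕ = 0.54402635; term = 0.54402635²·(1 − 0.06233504)·51.63/803 = 0.017843257.
Very large: Wₕ = 0.45597365; term = 0.45597365²·(1 − 0.11493934)·13.07/1241 = 0.0019380114.
Sum = 0.019781268.
SE = √(0.019781268) = 0.14065.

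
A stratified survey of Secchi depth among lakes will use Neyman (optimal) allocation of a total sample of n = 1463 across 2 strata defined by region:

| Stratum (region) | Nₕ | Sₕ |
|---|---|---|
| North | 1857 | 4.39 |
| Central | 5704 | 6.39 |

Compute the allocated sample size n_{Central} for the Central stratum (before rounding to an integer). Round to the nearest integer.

1196

Neyman allocation: nₕ = n·NₕSₕ / Σⱼ NⱼSⱼ.
Σ NⱼSⱼ = 1857·4.39 + 5704·6.39 = 44600.79.
n_{Central} = 1463·5704·6.39 / 44600.79 = 1196.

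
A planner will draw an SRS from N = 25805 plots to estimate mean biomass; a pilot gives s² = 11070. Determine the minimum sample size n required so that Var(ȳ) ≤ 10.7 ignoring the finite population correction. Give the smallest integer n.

Without fpc, n₀ = s²/D = 11070/10.7 = 1034.5794.
Rounding up, n = 1035.

1035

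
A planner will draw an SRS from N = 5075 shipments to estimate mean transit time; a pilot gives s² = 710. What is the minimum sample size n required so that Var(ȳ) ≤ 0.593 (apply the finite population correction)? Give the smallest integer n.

Without fpc, n₀ = s²/D = 710/0.593 = 1197.3019.
With fpc, (1 − n/N)·s²/n ≤ D requires n ≥ n₀/(1 + n₀/N) = 1197.3019/(1 + 1197.3019/5075) = 968.7523.
Rounding up, n = 969.

969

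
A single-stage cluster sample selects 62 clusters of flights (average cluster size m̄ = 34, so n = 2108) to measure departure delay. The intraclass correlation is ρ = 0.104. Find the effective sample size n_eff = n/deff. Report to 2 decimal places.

475.63

deff = 1 + (34 − 1)·0.104 = 1 + 3.432 = 4.432.
n_eff = 2108 / 4.432 = 475.63.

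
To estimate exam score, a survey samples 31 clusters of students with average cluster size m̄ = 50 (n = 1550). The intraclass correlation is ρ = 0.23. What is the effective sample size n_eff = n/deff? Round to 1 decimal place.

deff = 1 + (50 − 1)·0.23 = 1 + 11.27 = 12.27.
n_eff = 1550 / 12.27 = 126.3.

126.3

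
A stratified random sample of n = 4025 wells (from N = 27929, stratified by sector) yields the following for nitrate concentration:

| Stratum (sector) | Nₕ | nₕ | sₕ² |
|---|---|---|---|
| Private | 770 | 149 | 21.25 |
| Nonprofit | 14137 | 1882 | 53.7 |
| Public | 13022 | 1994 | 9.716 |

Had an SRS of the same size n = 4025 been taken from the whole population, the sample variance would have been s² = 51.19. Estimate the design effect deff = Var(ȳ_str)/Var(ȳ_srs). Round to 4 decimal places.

0.6727

Var(ȳ_str) = Σ Wₕ²(1−fₕ)sₕ²/nₕ with Wₕ = Nₕ/27929:
  Private: (770/27929)²·(1−149/770)·21.25/149 = 8.7426727 × 10^-5
  Nonprofit: (14137/27929)²·(1−1882/14137)·53.7/1882 = 0.0063374489
  Public: (13022/27929)²·(1−1994/13022)·9.716/1994 = 8.9706937 × 10^-4
  → Var(ȳ_str) = 0.007321945.
Var(ȳ_srs) = (1 − 4025/27929)·51.19/4025 = 0.010885151.
deff = 0.007321945 / 0.010885151 = 0.6727.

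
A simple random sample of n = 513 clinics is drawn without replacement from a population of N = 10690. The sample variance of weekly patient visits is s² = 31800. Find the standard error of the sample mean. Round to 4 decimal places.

Under SRS without replacement, Var(ȳ) = (1 − f)·s²/n with f = n/N = 513/10690 = 0.04798877.
Var(ȳ) = (1 − 0.04798877)·31800/513 = 0.95201123·61.988304 = 59.013561.
SE(ȳ) = √(59.013561) = 7.6820.

7.6820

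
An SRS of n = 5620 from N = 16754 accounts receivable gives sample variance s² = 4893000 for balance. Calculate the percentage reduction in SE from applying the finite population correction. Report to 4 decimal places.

f = n/N = 5620/16754 = 0.33544228.
SE_no-fpc = √(s²/n) = 29.506619; SE_fpc = √((1−f)s²/n) = 24.053917.
Ratio = √(1−f) = 0.81520410. Reduction = 100·(1 − 0.81520410) = 18.4796%.

18.4796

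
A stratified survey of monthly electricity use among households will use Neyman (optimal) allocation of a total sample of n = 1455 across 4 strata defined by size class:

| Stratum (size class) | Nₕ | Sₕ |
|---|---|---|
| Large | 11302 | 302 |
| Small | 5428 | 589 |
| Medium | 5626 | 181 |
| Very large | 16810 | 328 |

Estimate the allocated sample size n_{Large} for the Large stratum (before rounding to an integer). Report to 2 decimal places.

377.88

Neyman allocation: nₕ = n·NₕSₕ / Σⱼ NⱼSⱼ.
Σ NⱼSⱼ = 11302·302 + 5428·589 + 5626·181 + 16810·328 = 1.3142282 × 10^7.
n_{Large} = 1455·11302·302 / (1.3142282 × 10^7) = 377.88.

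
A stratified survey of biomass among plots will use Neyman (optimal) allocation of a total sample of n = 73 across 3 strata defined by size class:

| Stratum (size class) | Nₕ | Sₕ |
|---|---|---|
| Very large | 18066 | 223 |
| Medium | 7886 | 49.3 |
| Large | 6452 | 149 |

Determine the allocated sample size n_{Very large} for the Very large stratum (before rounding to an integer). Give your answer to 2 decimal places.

Neyman allocation: nₕ = n·NₕSₕ / Σⱼ NⱼSⱼ.
Σ NⱼSⱼ = 18066·223 + 7886·49.3 + 6452·149 = 5.3788458 × 10^6.
n_{Very large} = 73·18066·223 / (5.3788458 × 10^6) = 54.68.

54.68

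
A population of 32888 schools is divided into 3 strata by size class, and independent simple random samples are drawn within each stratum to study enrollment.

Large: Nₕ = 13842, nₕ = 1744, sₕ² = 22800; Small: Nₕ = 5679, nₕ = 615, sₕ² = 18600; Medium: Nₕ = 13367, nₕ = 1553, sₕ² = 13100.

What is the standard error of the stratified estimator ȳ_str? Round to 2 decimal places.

2.01

Var(ȳ_str) = Σₕ Wₕ²(1 − fₕ)sₕ²/nₕ with Wₕ = Nₕ/N, N = 32888.
Large: Wₕ = 0.42088300; term = 0.42088300²·(1 − 0.12599335)·22800/1744 = 2.0240716.
Small: Wₕ = 0.17267696; term = 0.17267696²·(1 − 0.10829371)·18600/615 = 0.80413408.
Medium: Wₕ = 0.40644004; term = 0.40644004²·(1 − 0.11618164)·13100/1553 = 1.2315607.
Sum = 4.0597664.
SE = √(4.0597664) = 2.01.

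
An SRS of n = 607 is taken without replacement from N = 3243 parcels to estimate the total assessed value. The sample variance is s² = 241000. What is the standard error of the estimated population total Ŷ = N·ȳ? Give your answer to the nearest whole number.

58259

Var(Ŷ) = N²·Var(ȳ) = N²·(1 − n/N)·s²/n.
f = 607/3243 = 0.18717237; Var(ȳ) = 0.81282763·241000/607 = 322.72069.
Var(Ŷ) = 3243² · 322.72069 = 3.3940693 × 10^9.
SE(Ŷ) = √(3.3940693 × 10^9) = 58259.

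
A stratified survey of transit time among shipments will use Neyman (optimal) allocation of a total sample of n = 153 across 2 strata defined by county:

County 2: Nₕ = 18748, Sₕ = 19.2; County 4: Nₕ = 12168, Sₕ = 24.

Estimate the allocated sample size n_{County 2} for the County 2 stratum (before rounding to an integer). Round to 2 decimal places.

84.47

Neyman allocation: nₕ = n·NₕSₕ / Σⱼ NⱼSⱼ.
Σ NⱼSⱼ = 18748·19.2 + 12168·24 = 651993.6.
n_{County 2} = 153·18748·19.2 / 651993.6 = 84.47.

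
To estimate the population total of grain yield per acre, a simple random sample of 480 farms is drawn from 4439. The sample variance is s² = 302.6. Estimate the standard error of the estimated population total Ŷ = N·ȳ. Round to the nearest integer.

3329

Var(Ŷ) = N²·Var(ȳ) = N²·(1 − n/N)·s²/n.
f = 480/4439 = 0.10813246; Var(ȳ) = 0.89186754·302.6/480 = 0.56224816.
Var(Ŷ) = 4439² · 0.56224816 = 1.1078943 × 10^7.
SE(Ŷ) = √(1.1078943 × 10^7) = 3329.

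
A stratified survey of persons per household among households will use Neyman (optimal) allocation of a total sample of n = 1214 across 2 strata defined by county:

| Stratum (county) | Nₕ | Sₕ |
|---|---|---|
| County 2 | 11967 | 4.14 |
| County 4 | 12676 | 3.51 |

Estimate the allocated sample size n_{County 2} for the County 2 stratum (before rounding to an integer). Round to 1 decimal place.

Neyman allocation: nₕ = n·NₕSₕ / Σⱼ NⱼSⱼ.
Σ NⱼSⱼ = 11967·4.14 + 12676·3.51 = 94036.14.
n_{County 2} = 1214·11967·4.14 / 94036.14 = 639.6.

639.6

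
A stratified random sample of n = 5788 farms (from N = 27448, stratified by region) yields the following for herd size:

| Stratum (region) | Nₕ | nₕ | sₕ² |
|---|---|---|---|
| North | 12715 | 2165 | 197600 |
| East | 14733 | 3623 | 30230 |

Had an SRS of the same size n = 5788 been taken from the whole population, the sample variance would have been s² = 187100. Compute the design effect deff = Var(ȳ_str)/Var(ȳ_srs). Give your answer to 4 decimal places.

0.7081

Var(ȳ_str) = Σ Wₕ²(1−fₕ)sₕ²/nₕ with Wₕ = Nₕ/27448:
  North: (12715/27448)²·(1−2165/12715)·197600/2165 = 16.250864
  East: (14733/27448)²·(1−3623/14733)·30230/3623 = 1.8128157
  → Var(ȳ_str) = 18.06368.
Var(ȳ_srs) = (1 − 5788/27448)·187100/5788 = 25.508975.
deff = 18.06368 / 25.508975 = 0.7081.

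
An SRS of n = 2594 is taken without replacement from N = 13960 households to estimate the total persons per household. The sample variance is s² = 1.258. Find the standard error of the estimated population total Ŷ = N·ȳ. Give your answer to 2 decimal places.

Var(Ŷ) = N²·Var(ȳ) = N²·(1 − n/N)·s²/n.
f = 2594/13960 = 0.18581662; Var(ȳ) = 0.81418338·1.258/2594 = 3.9485069 × 10^-4.
Var(Ŷ) = 13960² · (3.9485069 × 10^-4) = 76949.134.
SE(Ŷ) = √(76949.134) = 277.40.

277.40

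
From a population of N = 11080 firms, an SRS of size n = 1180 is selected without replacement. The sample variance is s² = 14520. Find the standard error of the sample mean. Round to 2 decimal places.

3.32

Under SRS without replacement, Var(ȳ) = (1 − f)·s²/n with f = n/N = 1180/11080 = 0.10649819.
Var(ȳ) = (1 − 0.10649819)·14520/1180 = 0.89350181·12.305085 = 10.994615.
SE(ȳ) = √(10.994615) = 3.32.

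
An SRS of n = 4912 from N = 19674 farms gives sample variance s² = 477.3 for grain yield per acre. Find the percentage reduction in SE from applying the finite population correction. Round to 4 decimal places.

13.3784

f = n/N = 4912/19674 = 0.24966961.
SE_no-fpc = √(s²/n) = 0.31172134; SE_fpc = √((1−f)s²/n) = 0.27001806.
Ratio = √(1−f) = 0.86621613. Reduction = 100·(1 − 0.86621613) = 13.3784%.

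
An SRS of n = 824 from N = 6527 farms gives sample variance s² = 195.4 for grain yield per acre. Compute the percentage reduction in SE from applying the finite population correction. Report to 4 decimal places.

6.5251

f = n/N = 824/6527 = 0.12624483.
SE_no-fpc = √(s²/n) = 0.48696604; SE_fpc = √((1−f)s²/n) = 0.45519088.
Ratio = √(1−f) = 0.93474872. Reduction = 100·(1 − 0.93474872) = 6.5251%.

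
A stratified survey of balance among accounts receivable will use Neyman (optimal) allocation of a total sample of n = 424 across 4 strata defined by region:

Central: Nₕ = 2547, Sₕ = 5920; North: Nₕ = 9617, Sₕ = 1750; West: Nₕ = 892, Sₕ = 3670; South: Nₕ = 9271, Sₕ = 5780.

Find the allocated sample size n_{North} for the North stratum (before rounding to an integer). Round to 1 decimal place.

80.4

Neyman allocation: nₕ = n·NₕSₕ / Σⱼ NⱼSⱼ.
Σ NⱼSⱼ = 2547·5920 + 9617·1750 + 892·3670 + 9271·5780 = 8.876801 × 10^7.
n_{North} = 424·9617·1750 / (8.876801 × 10^7) = 80.4.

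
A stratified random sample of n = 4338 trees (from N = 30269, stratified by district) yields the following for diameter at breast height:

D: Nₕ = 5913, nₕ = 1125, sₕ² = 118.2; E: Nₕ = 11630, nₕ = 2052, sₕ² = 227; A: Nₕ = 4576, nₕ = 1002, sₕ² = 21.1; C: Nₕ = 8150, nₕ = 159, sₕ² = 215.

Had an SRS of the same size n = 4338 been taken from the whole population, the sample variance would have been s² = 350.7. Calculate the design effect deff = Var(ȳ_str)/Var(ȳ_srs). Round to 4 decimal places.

Var(ȳ_str) = Σ Wₕ²(1−fₕ)sₕ²/nₕ with Wₕ = Nₕ/30269:
  D: (5913/30269)²·(1−1125/5913)·118.2/1125 = 0.0032466153
  E: (11630/30269)²·(1−2052/11630)·227/2052 = 0.013449524
  A: (4576/30269)²·(1−1002/4576)·21.1/1002 = 3.758886 × 10^-4
  C: (8150/30269)²·(1−159/8150)·215/159 = 0.096117824
  → Var(ȳ_str) = 0.11318985.
Var(ȳ_srs) = (1 − 4338/30269)·350.7/4338 = 0.069257596.
deff = 0.11318985 / 0.069257596 = 1.6343.

1.6343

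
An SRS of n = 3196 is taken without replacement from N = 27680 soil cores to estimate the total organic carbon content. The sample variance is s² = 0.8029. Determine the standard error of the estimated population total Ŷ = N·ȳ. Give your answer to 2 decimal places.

412.62

Var(Ŷ) = N²·Var(ȳ) = N²·(1 − n/N)·s²/n.
f = 3196/27680 = 0.11546243; Var(ȳ) = 0.88453757·0.8029/3196 = 2.2221377 × 10^-4.
Var(Ŷ) = 27680² · (2.2221377 × 10^-4) = 170256.28.
SE(Ŷ) = √(170256.28) = 412.62.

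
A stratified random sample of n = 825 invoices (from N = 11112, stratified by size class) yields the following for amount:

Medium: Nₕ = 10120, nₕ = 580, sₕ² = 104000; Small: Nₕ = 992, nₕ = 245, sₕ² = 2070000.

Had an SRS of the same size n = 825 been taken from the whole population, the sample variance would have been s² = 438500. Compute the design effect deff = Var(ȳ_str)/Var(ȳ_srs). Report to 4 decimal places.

0.3880

Var(ȳ_str) = Σ Wₕ²(1−fₕ)sₕ²/nₕ with Wₕ = Nₕ/11112:
  Medium: (10120/11112)²·(1−580/10120)·104000/580 = 140.20057
  Small: (992/11112)²·(1−245/992)·2070000/245 = 50.70515
  → Var(ȳ_str) = 190.90572.
Var(ȳ_srs) = (1 − 825/11112)·438500/825 = 492.05331.
deff = 190.90572 / 492.05331 = 0.3880.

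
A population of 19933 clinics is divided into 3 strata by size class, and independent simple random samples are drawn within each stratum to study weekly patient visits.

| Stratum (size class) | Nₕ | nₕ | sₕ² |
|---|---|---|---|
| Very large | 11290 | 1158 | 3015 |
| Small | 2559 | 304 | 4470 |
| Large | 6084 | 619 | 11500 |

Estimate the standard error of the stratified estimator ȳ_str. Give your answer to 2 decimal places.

Var(ȳ_str) = Σₕ Wₕ²(1 − fₕ)sₕ²/nₕ with Wₕ = Nₕ/N, N = 19933.
Very large: Wₕ = 0.56639743; term = 0.56639743²·(1 − 0.10256864)·3015/1158 = 0.74958786.
Small: Wₕ = 0.12838007; term = 0.12838007²·(1 − 0.11879640)·4470/304 = 0.21355288.
Large: Wₕ = 0.30522250; term = 0.30522250²·(1 − 0.10174227)·11500/619 = 1.5546808.
Sum = 2.5178215.
SE = √(2.5178215) = 1.59.

1.59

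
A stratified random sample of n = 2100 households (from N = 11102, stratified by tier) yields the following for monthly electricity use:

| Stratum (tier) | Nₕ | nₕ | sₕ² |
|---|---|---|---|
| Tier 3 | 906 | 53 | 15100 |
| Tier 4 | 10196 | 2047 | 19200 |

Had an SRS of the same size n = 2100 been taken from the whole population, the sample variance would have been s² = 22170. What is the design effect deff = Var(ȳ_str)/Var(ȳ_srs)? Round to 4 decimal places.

Var(ȳ_str) = Σ Wₕ²(1−fₕ)sₕ²/nₕ with Wₕ = Nₕ/11102:
  Tier 3: (906/11102)²·(1−53/906)·15100/53 = 1.7863883
  Tier 4: (10196/11102)²·(1−2047/10196)·19200/2047 = 6.3228821
  → Var(ȳ_str) = 8.1092704.
Var(ȳ_srs) = (1 − 2100/11102)·22170/2100 = 8.5602054.
deff = 8.1092704 / 8.5602054 = 0.9473.

0.9473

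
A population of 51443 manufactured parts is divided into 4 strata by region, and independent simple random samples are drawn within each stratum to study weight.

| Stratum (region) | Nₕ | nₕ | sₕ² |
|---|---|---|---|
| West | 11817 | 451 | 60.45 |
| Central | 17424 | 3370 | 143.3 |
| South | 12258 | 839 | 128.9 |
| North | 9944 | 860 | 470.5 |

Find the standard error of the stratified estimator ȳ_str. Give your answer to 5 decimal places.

0.19375

Var(ȳ_str) = Σₕ Wₕ²(1 − fₕ)sₕ²/nₕ with Wₕ = Nₕ/N, N = 51443.
West: Wₕ = 0.22971055; term = 0.22971055²·(1 − 0.03816535)·60.45/451 = 0.0068027119.
Central: Wₕ = 0.33870497; term = 0.33870497²·(1 − 0.19341139)·143.3/3370 = 0.0039346991.
South: Wₕ = 0.23828315; term = 0.23828315²·(1 − 0.06844510)·128.9/839 = 0.0081261731.
North: Wₕ = 0.19330132; term = 0.19330132²·(1 − 0.08648431)·470.5/860 = 0.018674408.
Sum = 0.037537992.
SE = √(0.037537992) = 0.19375.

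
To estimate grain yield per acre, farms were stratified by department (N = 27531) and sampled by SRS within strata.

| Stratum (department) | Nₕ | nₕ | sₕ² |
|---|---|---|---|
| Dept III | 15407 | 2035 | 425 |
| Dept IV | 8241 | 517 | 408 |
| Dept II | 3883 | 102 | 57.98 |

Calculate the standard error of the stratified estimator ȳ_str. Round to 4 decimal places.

0.3661

Var(ȳ_str) = Σₕ Wₕ²(1 − fₕ)sₕ²/nₕ with Wₕ = Nₕ/N, N = 27531.
Dept III: Wₕ = 0.55962370; term = 0.55962370²·(1 − 0.13208282)·425/2035 = 0.056766876.
Dept IV: Wₕ = 0.29933529; term = 0.29933529²·(1 − 0.06273510)·408/517 = 0.066274709.
Dept II: Wₕ = 0.14104101; term = 0.14104101²·(1 − 0.02626835)·57.98/102 = 0.011010528.
Sum = 0.13405211.
SE = √(0.13405211) = 0.3661.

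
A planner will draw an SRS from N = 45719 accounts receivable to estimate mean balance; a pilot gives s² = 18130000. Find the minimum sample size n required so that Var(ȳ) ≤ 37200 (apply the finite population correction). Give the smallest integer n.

483

Without fpc, n₀ = s²/D = 18130000/37200 = 487.3656.
With fpc, (1 − n/N)·s²/n ≤ D requires n ≥ n₀/(1 + n₀/N) = 487.3656/(1 + 487.3656/45719) = 482.2251.
Rounding up, n = 483.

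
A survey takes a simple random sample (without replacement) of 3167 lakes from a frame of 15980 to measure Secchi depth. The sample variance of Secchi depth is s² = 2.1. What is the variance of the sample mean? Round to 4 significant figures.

5.317 × 10^-4

Under SRS without replacement, Var(ȳ) = (1 − f)·s²/n with f = n/N = 3167/15980 = 0.19818523.
Var(ȳ) = (1 − 0.19818523)·2.1/3167 = 0.80181477·6.630881 × 10^-4 = 5.3167383 × 10^-4.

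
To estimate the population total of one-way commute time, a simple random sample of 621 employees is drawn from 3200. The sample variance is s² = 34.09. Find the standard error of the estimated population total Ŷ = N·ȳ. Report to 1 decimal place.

673.1

Var(Ŷ) = N²·Var(ȳ) = N²·(1 − n/N)·s²/n.
f = 621/3200 = 0.19406250; Var(ȳ) = 0.80593750·34.09/621 = 0.044242205.
Var(Ŷ) = 3200² · 0.044242205 = 453040.18.
SE(Ŷ) = √(453040.18) = 673.1.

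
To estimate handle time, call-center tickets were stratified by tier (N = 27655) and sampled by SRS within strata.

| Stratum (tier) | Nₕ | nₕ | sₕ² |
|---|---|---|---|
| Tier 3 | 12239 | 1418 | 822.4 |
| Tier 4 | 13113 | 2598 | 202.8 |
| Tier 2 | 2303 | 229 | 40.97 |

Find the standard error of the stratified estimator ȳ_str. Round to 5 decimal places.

0.34003

Var(ȳ_str) = Σₕ Wₕ²(1 − fₕ)sₕ²/nₕ with Wₕ = Nₕ/N, N = 27655.
Tier 3: Wₕ = 0.44256012; term = 0.44256012²·(1 − 0.11585914)·822.4/1418 = 0.10043218.
Tier 4: Wₕ = 0.47416380; term = 0.47416380²·(1 − 0.19812400)·202.8/2598 = 0.014073199.
Tier 2: Wₕ = 0.08327608; term = 0.08327608²·(1 − 0.09943552)·40.97/229 = 0.0011173413.
Sum = 0.11562272.
SE = √(0.11562272) = 0.34003.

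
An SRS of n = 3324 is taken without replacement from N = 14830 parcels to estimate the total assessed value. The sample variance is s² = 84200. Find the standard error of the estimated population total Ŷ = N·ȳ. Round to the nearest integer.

Var(Ŷ) = N²·Var(ȳ) = N²·(1 − n/N)·s²/n.
f = 3324/14830 = 0.22414026; Var(ȳ) = 0.77585974·84200/3324 = 19.653246.
Var(Ŷ) = 14830² · 19.653246 = 4.3223168 × 10^9.
SE(Ŷ) = √(4.3223168 × 10^9) = 65744.

65744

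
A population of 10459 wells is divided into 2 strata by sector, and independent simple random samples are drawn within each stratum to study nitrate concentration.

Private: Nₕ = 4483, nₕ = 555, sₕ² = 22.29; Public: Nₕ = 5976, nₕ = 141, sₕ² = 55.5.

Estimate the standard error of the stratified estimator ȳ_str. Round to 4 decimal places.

Var(ȳ_str) = Σₕ Wₕ²(1 − fₕ)sₕ²/nₕ with Wₕ = Nₕ/N, N = 10459.
Private: Wₕ = 0.42862606; term = 0.42862606²·(1 − 0.12380103)·22.29/555 = 0.0064651258.
Public: Wₕ = 0.57137394; term = 0.57137394²·(1 − 0.02359438)·55.5/141 = 0.12547147.
Sum = 0.1319366.
SE = √(0.1319366) = 0.3632.

0.3632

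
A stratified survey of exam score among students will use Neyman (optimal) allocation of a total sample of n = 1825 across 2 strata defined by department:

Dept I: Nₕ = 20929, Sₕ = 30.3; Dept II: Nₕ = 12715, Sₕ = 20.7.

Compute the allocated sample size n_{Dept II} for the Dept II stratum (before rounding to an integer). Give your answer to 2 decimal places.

535.29

Neyman allocation: nₕ = n·NₕSₕ / Σⱼ NⱼSⱼ.
Σ NⱼSⱼ = 20929·30.3 + 12715·20.7 = 897349.2.
n_{Dept II} = 1825·12715·20.7 / 897349.2 = 535.29.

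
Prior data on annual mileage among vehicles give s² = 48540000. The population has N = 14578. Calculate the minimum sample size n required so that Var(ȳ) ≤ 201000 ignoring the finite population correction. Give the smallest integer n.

Without fpc, n₀ = s²/D = 48540000/201000 = 241.4925.
Rounding up, n = 242.

242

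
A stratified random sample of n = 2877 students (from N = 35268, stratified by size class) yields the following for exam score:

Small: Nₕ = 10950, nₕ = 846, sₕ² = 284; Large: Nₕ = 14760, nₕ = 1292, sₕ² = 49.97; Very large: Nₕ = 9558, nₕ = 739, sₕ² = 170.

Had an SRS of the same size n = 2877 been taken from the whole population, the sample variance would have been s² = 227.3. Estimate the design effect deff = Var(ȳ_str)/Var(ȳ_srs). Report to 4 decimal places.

0.7116

Var(ȳ_str) = Σ Wₕ²(1−fₕ)sₕ²/nₕ with Wₕ = Nₕ/35268:
  Small: (10950/35268)²·(1−846/10950)·284/846 = 0.029860273
  Large: (14760/35268)²·(1−1292/14760)·49.97/1292 = 0.0061812262
  Very large: (9558/35268)²·(1−739/9558)·170/739 = 0.015589392
  → Var(ȳ_str) = 0.051630891.
Var(ȳ_srs) = (1 − 2877/35268)·227.3/2877 = 0.072560973.
deff = 0.051630891 / 0.072560973 = 0.7116.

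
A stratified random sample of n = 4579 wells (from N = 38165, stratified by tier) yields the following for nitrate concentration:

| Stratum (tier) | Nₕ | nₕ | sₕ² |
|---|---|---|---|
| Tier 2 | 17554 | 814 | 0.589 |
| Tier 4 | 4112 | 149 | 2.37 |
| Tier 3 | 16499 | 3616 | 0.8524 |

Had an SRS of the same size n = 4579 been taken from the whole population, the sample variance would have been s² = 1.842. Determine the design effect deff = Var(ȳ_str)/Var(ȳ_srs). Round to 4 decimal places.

1.0122

Var(ȳ_str) = Σ Wₕ²(1−fₕ)sₕ²/nₕ with Wₕ = Nₕ/38165:
  Tier 2: (17554/38165)²·(1−814/17554)·0.589/814 = 1.4597951 × 10^-4
  Tier 4: (4112/38165)²·(1−149/4112)·2.37/149 = 1.779544 × 10^-4
  Tier 3: (16499/38165)²·(1−3616/16499)·0.8524/3616 = 3.4400053 × 10^-5
  → Var(ȳ_str) = 3.5833396 × 10^-4.
Var(ȳ_srs) = (1 − 4579/38165)·1.842/4579 = 3.5400712 × 10^-4.
deff = (3.5833396 × 10^-4) / (3.5400712 × 10^-4) = 1.0122.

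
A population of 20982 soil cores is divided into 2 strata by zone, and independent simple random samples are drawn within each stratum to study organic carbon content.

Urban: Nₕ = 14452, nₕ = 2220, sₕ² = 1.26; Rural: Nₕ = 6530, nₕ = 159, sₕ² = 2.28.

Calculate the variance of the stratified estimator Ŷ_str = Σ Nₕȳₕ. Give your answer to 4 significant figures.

Var(Ŷ_str) = Σₕ Nₕ²(1 − fₕ)sₕ²/nₕ.
Urban: 14452²·(1 − 2220/14452)·1.26/2220 = 100332.81.
Rural: 6530²·(1 − 159/6530)·2.28/159 = 596566.02.
Sum = 696898.83.

696900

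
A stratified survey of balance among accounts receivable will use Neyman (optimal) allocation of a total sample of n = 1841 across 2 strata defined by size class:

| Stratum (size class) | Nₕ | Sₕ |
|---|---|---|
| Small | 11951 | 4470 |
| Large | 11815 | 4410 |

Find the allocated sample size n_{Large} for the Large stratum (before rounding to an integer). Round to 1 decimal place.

909.0

Neyman allocation: nₕ = n·NₕSₕ / Σⱼ NⱼSⱼ.
Σ NⱼSⱼ = 11951·4470 + 11815·4410 = 1.0552512 × 10^8.
n_{Large} = 1841·11815·4410 / (1.0552512 × 10^8) = 909.0.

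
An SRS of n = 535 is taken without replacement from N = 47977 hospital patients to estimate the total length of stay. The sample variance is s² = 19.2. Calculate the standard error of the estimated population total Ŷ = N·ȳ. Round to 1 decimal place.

Var(Ŷ) = N²·Var(ȳ) = N²·(1 − n/N)·s²/n.
f = 535/47977 = 0.01115118; Var(ȳ) = 0.98884882·19.2/535 = 0.035487659.
Var(Ŷ) = 47977² · 0.035487659 = 8.1685228 × 10^7.
SE(Ŷ) = √(8.1685228 × 10^7) = 9038.0.

9038.0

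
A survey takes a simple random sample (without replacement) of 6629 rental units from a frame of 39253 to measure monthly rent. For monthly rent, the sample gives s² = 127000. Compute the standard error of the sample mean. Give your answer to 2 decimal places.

Under SRS without replacement, Var(ȳ) = (1 − f)·s²/n with f = n/N = 6629/39253 = 0.16887881.
Var(ȳ) = (1 − 0.16887881)·127000/6629 = 0.83112119·19.158244 = 15.922823.
SE(ȳ) = √(15.922823) = 3.99.

3.99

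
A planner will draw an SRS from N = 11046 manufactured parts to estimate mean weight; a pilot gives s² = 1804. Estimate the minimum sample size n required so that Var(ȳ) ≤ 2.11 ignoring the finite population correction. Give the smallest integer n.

Without fpc, n₀ = s²/D = 1804/2.11 = 854.9763.
Rounding up, n = 855.

855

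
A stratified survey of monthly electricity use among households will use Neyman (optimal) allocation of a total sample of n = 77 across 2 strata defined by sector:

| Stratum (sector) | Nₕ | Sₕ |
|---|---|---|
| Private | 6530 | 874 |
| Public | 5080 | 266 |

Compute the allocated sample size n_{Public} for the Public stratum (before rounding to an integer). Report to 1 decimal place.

Neyman allocation: nₕ = n·NₕSₕ / Σⱼ NⱼSⱼ.
Σ NⱼSⱼ = 6530·874 + 5080·266 = 7.0585 × 10^6.
n_{Public} = 77·5080·266 / (7.0585 × 10^6) = 14.7.

14.7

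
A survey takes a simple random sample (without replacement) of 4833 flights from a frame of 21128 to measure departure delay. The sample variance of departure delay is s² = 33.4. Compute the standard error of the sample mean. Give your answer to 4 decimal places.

0.0730

Under SRS without replacement, Var(ȳ) = (1 − f)·s²/n with f = n/N = 4833/21128 = 0.22874858.
Var(ȳ) = (1 − 0.22874858)·33.4/4833 = 0.77125142·0.0069108214 = 0.0053299808.
SE(ȳ) = √(0.0053299808) = 0.0730.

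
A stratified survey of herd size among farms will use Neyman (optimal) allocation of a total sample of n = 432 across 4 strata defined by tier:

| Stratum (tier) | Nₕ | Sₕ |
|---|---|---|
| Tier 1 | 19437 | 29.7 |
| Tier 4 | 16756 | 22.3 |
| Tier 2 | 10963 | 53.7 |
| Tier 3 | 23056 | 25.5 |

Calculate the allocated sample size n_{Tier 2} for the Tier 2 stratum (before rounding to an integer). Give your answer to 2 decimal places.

119.54

Neyman allocation: nₕ = n·NₕSₕ / Σⱼ NⱼSⱼ.
Σ NⱼSⱼ = 19437·29.7 + 16756·22.3 + 10963·53.7 + 23056·25.5 = 2.1275788 × 10^6.
n_{Tier 2} = 432·10963·53.7 / (2.1275788 × 10^6) = 119.54.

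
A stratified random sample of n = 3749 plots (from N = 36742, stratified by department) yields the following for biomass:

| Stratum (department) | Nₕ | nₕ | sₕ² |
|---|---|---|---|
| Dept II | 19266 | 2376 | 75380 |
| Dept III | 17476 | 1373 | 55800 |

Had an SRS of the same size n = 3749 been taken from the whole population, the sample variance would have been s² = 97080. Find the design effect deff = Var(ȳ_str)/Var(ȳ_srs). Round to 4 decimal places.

0.6932

Var(ȳ_str) = Σ Wₕ²(1−fₕ)sₕ²/nₕ with Wₕ = Nₕ/36742:
  Dept II: (19266/36742)²·(1−2376/19266)·75380/2376 = 7.6472505
  Dept III: (17476/36742)²·(1−1373/17476)·55800/1373 = 8.4720187
  → Var(ȳ_str) = 16.119269.
Var(ȳ_srs) = (1 − 3749/36742)·97080/3749 = 23.252697.
deff = 16.119269 / 23.252697 = 0.6932.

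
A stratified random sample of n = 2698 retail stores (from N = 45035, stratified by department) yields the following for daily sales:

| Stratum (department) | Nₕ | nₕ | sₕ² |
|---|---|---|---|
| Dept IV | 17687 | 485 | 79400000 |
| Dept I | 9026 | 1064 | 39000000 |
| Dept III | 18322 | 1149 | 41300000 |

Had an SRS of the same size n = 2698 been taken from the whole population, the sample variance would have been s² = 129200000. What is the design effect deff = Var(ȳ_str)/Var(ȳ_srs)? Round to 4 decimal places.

Var(ȳ_str) = Σ Wₕ²(1−fₕ)sₕ²/nₕ with Wₕ = Nₕ/45035:
  Dept IV: (17687/45035)²·(1−485/17687)·79400000/485 = 24559.049
  Dept I: (9026/45035)²·(1−1064/9026)·39000000/1064 = 1298.7936
  Dept III: (18322/45035)²·(1−1149/18322)·41300000/1149 = 5576.3335
  → Var(ȳ_str) = 31434.176.
Var(ȳ_srs) = (1 − 2698/45035)·129200000/2698 = 45018.444.
deff = 31434.176 / 45018.444 = 0.6983.

0.6983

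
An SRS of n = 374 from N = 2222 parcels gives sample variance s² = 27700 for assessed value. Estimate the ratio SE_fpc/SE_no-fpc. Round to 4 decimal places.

f = n/N = 374/2222 = 0.16831683.
SE_no-fpc = √(s²/n) = 8.6060543; SE_fpc = √((1−f)s²/n) = 7.8484345.
Ratio = √(1−f) = 0.91196665.

0.9120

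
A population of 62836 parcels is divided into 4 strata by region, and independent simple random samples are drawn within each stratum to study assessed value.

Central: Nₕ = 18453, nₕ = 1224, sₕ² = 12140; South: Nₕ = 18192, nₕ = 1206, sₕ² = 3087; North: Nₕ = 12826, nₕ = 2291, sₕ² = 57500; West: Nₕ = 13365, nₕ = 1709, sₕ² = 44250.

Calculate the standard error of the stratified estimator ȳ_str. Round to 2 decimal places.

1.70

Var(ȳ_str) = Σₕ Wₕ²(1 − fₕ)sₕ²/nₕ with Wₕ = Nₕ/N, N = 62836.
Central: Wₕ = 0.29366923; term = 0.29366923²·(1 − 0.06633068)·12140/1224 = 0.79863301.
South: Wₕ = 0.28951556; term = 0.28951556²·(1 − 0.06629288)·3087/1206 = 0.200329.
North: Wₕ = 0.20411866; term = 0.20411866²·(1 − 0.17862155)·57500/2291 = 0.85891753.
West: Wₕ = 0.21269654; term = 0.21269654²·(1 − 0.12787131)·44250/1709 = 1.0215806.
Sum = 2.8794601.
SE = √(2.8794601) = 1.70.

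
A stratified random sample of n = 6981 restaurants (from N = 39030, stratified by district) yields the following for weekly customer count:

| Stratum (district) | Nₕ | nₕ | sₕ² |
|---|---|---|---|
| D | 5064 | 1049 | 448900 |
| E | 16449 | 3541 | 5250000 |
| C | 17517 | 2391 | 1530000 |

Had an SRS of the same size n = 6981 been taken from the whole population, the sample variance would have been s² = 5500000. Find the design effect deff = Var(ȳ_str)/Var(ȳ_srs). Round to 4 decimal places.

0.5003

Var(ȳ_str) = Σ Wₕ²(1−fₕ)sₕ²/nₕ with Wₕ = Nₕ/39030:
  D: (5064/39030)²·(1−1049/5064)·448900/1049 = 5.71158
  E: (16449/39030)²·(1−3541/16449)·5250000/3541 = 206.64968
  C: (17517/39030)²·(1−2391/17517)·1530000/2391 = 111.30087
  → Var(ȳ_str) = 323.66213.
Var(ȳ_srs) = (1 − 6981/39030)·5500000/6981 = 646.9355.
deff = 323.66213 / 646.9355 = 0.5003.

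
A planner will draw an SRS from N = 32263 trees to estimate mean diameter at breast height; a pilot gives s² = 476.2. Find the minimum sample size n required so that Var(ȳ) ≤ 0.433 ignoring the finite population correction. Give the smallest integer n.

1100

Without fpc, n₀ = s²/D = 476.2/0.433 = 1099.7691.
Rounding up, n = 1100.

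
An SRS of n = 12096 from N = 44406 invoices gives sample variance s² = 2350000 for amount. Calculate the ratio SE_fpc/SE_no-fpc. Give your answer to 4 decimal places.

f = n/N = 12096/44406 = 0.27239562.
SE_no-fpc = √(s²/n) = 13.938404; SE_fpc = √((1−f)s²/n) = 11.889421.
Ratio = √(1−f) = 0.85299729.

0.8530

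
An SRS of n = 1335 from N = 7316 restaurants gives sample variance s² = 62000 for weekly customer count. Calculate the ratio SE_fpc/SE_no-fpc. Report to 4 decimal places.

f = n/N = 1335/7316 = 0.18247676.
SE_no-fpc = √(s²/n) = 6.8148329; SE_fpc = √((1−f)s²/n) = 6.1617669.
Ratio = √(1−f) = 0.90416992.

0.9042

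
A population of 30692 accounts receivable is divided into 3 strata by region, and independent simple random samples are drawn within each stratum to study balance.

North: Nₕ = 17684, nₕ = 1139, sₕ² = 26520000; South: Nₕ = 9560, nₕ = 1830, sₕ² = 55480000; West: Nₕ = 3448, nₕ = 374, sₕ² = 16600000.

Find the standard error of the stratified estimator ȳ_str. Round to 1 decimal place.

100.5

Var(ȳ_str) = Σₕ Wₕ²(1 − fₕ)sₕ²/nₕ with Wₕ = Nₕ/N, N = 30692.
North: Wₕ = 0.57617620; term = 0.57617620²·(1 − 0.06440850)·26520000/1139 = 7231.8048.
South: Wₕ = 0.31148182; term = 0.31148182²·(1 − 0.19142259)·55480000/1830 = 2378.3314.
West: Wₕ = 0.11234198; term = 0.11234198²·(1 − 0.10846868)·16600000/374 = 499.40999.
Sum = 10109.546.
SE = √(10109.546) = 100.5.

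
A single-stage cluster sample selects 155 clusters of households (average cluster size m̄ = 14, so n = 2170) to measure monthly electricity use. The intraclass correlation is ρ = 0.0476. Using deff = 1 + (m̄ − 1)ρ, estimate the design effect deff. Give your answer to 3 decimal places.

1.619

deff = 1 + (14 − 1)·0.0476 = 1 + 0.6188 = 1.6188.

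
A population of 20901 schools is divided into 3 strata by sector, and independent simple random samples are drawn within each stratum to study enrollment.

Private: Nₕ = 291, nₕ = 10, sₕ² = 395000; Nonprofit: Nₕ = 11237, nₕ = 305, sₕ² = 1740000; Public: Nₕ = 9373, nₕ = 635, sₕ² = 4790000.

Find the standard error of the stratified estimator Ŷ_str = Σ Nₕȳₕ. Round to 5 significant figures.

1.1497 × 10^6

Var(Ŷ_str) = Σₕ Nₕ²(1 − fₕ)sₕ²/nₕ.
Private: 291²·(1 − 10/291)·395000/10 = 3.2299545 × 10^9.
Nonprofit: 11237²·(1 − 305/11237)·1740000/305 = 7.0080858 × 10^11.
Public: 9373²·(1 − 635/9373)·4790000/635 = 6.1780646 × 10^11.
Sum = 1.321845 × 10^12.
SE = √(1.321845 × 10^12) = 1.1497 × 10^6.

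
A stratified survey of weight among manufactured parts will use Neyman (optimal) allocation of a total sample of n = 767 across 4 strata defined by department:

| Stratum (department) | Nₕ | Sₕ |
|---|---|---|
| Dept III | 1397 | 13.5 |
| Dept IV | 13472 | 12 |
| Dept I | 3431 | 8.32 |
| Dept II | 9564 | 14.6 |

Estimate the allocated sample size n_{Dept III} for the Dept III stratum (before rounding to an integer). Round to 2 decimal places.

Neyman allocation: nₕ = n·NₕSₕ / Σⱼ NⱼSⱼ.
Σ NⱼSⱼ = 1397·13.5 + 13472·12 + 3431·8.32 + 9564·14.6 = 348703.82.
n_{Dept III} = 767·1397·13.5 / 348703.82 = 41.48.

41.48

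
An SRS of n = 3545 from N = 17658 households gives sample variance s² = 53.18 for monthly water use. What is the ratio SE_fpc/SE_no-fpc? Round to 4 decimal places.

f = n/N = 3545/17658 = 0.20075886.
SE_no-fpc = √(s²/n) = 0.12248025; SE_fpc = √((1−f)s²/n) = 0.10949769.
Ratio = √(1−f) = 0.89400287.

0.8940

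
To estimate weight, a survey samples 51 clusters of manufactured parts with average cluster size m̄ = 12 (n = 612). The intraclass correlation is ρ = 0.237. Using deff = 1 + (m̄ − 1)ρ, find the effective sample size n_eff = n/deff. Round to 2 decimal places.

deff = 1 + (12 − 1)·0.237 = 1 + 2.607 = 3.607.
n_eff = 612 / 3.607 = 169.67.

169.67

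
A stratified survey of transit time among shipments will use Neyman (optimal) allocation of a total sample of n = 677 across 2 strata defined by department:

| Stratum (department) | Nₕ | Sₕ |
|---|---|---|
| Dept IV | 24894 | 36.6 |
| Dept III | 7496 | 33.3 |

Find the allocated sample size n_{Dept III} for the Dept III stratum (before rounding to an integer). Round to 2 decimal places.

145.59

Neyman allocation: nₕ = n·NₕSₕ / Σⱼ NⱼSⱼ.
Σ NⱼSⱼ = 24894·36.6 + 7496·33.3 = 1.1607372 × 10^6.
n_{Dept III} = 677·7496·33.3 / (1.1607372 × 10^6) = 145.59.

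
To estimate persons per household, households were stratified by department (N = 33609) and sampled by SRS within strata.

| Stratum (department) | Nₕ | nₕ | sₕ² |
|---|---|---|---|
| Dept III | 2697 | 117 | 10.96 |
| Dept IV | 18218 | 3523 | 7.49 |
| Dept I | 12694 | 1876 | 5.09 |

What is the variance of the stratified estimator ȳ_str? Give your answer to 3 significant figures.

Var(ȳ_str) = Σₕ Wₕ²(1 − fₕ)sₕ²/nₕ with Wₕ = Nₕ/N, N = 33609.
Dept III: Wₕ = 0.08024636; term = 0.08024636²·(1 − 0.04338154)·10.96/117 = 5.7705095 × 10^-4.
Dept IV: Wₕ = 0.54205719; term = 0.54205719²·(1 − 0.19338017)·7.49/3523 = 5.0388135 × 10^-4.
Dept I: Wₕ = 0.37769645; term = 0.37769645²·(1 − 0.14778636)·5.09/1876 = 3.2985209 × 10^-4.
Sum = 0.0014107844.

0.00141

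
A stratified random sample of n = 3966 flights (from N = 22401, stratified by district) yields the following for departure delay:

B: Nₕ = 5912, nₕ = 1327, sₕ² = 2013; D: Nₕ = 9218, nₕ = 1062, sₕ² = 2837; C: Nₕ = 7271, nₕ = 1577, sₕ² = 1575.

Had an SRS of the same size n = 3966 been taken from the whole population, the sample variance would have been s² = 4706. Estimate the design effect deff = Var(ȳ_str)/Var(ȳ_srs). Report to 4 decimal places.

Var(ȳ_str) = Σ Wₕ²(1−fₕ)sₕ²/nₕ with Wₕ = Nₕ/22401:
  B: (5912/22401)²·(1−1327/5912)·2013/1327 = 0.08194299
  D: (9218/22401)²·(1−1062/9218)·2837/1062 = 0.40023395
  C: (7271/22401)²·(1−1577/7271)·1575/1577 = 0.082399706
  → Var(ȳ_str) = 0.56457665.
Var(ȳ_srs) = (1 − 3966/22401)·4706/3966 = 0.97650607.
deff = 0.56457665 / 0.97650607 = 0.5782.

0.5782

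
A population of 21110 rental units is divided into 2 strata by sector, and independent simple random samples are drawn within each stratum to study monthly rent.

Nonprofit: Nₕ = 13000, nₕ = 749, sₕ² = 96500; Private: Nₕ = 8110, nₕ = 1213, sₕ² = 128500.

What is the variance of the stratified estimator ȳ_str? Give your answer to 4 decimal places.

Var(ȳ_str) = Σₕ Wₕ²(1 − fₕ)sₕ²/nₕ with Wₕ = Nₕ/N, N = 21110.
Nonprofit: Wₕ = 0.61582189; term = 0.61582189²·(1 − 0.05761538)·96500/749 = 46.045153.
Private: Wₕ = 0.38417811; term = 0.38417811²·(1 − 0.14956843)·128500/1213 = 13.296794.
Sum = 59.341947.

59.3419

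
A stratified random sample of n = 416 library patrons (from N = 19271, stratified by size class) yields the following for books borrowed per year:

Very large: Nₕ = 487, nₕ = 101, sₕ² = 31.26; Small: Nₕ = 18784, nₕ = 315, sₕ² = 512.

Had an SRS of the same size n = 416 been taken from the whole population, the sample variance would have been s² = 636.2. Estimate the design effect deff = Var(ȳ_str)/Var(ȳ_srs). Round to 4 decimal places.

Var(ȳ_str) = Σ Wₕ²(1−fₕ)sₕ²/nₕ with Wₕ = Nₕ/19271:
  Very large: (487/19271)²·(1−101/487)·31.26/101 = 1.5666622 × 10^-4
  Small: (18784/19271)²·(1−315/18784)·512/315 = 1.5183866
  → Var(ȳ_str) = 1.5185433.
Var(ȳ_srs) = (1 − 416/19271)·636.2/416 = 1.4963136.
deff = 1.5185433 / 1.4963136 = 1.0149.

1.0149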